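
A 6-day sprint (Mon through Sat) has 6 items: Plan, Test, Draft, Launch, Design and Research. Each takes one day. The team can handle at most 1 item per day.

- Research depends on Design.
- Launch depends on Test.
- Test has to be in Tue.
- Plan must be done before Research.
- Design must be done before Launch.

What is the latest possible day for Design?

Downstream work caps Design at Fri.
Design at Thu is achievable: Test in Tue; Research in Sat; Draft in Wed; Design in Thu; Plan in Mon; Launch in Fri.
Nothing later works — the capacity limit rule out every day after Thu.

Thu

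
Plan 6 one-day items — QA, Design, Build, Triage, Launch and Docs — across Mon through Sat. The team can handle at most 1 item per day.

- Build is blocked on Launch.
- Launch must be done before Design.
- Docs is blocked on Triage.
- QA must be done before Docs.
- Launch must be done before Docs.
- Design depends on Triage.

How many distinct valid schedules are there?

Splitting on QA: it can be Mon (14), Tue (14), Wed (14), Thu (10), Fri (5). Listing each branch's schedules as (Design, Build, Triage, Launch, Docs):
QA=Mon: (Thu,Fri,Tue,Wed,Sat) (Thu,Fri,Wed,Tue,Sat) (Thu,Sat,Tue,Wed,Fri) (Thu,Sat,Wed,Tue,Fri) (Fri,Wed,Thu,Tue,Sat) (Fri,Thu,Tue,Wed,Sat) (Fri,Thu,Wed,Tue,Sat) (Fri,Sat,Tue,Wed,Thu) (Fri,Sat,Wed,Tue,Thu) (Sat,Wed,Thu,Tue,Fri) (Sat,Thu,Tue,Wed,Fri) (Sat,Thu,Wed,Tue,Fri) (Sat,Fri,Tue,Wed,Thu) (Sat,Fri,Wed,Tue,Thu) — 14.
QA=Tue: (Thu,Fri,Mon,Wed,Sat) (Thu,Fri,Wed,Mon,Sat) (Thu,Sat,Mon,Wed,Fri) (Thu,Sat,Wed,Mon,Fri) (Fri,Wed,Thu,Mon,Sat) (Fri,Thu,Mon,Wed,Sat) (Fri,Thu,Wed,Mon,Sat) (Fri,Sat,Mon,Wed,Thu) (Fri,Sat,Wed,Mon,Thu) (Sat,Wed,Thu,Mon,Fri) (Sat,Thu,Mon,Wed,Fri) (Sat,Thu,Wed,Mon,Fri) (Sat,Fri,Mon,Wed,Thu) (Sat,Fri,Wed,Mon,Thu) — 14.
QA=Wed: (Thu,Fri,Mon,Tue,Sat) (Thu,Fri,Tue,Mon,Sat) (Thu,Sat,Mon,Tue,Fri) (Thu,Sat,Tue,Mon,Fri) (Fri,Tue,Thu,Mon,Sat) (Fri,Thu,Mon,Tue,Sat) (Fri,Thu,Tue,Mon,Sat) (Fri,Sat,Mon,Tue,Thu) (Fri,Sat,Tue,Mon,Thu) (Sat,Tue,Thu,Mon,Fri) (Sat,Thu,Mon,Tue,Fri) (Sat,Thu,Tue,Mon,Fri) (Sat,Fri,Mon,Tue,Thu) (Sat,Fri,Tue,Mon,Thu) — 14.
QA=Thu: (Wed,Fri,Mon,Tue,Sat) (Wed,Fri,Tue,Mon,Sat) (Wed,Sat,Mon,Tue,Fri) (Wed,Sat,Tue,Mon,Fri) (Fri,Tue,Wed,Mon,Sat) (Fri,Wed,Mon,Tue,Sat) (Fri,Wed,Tue,Mon,Sat) (Sat,Tue,Wed,Mon,Fri) (Sat,Wed,Mon,Tue,Fri) (Sat,Wed,Tue,Mon,Fri) — 10.
QA=Fri: (Wed,Thu,Mon,Tue,Sat) (Wed,Thu,Tue,Mon,Sat) (Thu,Tue,Wed,Mon,Sat) (Thu,Wed,Mon,Tue,Sat) (Thu,Wed,Tue,Mon,Sat) — 5.
Summing: 14 + 14 + 14 + 10 + 5 = 57.

57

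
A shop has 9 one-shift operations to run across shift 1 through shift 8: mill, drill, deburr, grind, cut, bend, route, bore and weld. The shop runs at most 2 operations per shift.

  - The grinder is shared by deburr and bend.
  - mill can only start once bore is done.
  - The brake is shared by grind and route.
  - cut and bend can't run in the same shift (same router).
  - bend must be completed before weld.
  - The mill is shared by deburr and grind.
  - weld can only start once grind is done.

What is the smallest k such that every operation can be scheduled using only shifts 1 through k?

5 shifts

The precedence chain requires at least 2 distinct shifts.
With at most 2 per shift and 9 operations, at least 5 shifts are needed.
5 works (last occupied shift: shift 5): for example weld in shift 2; bore in shift 2; mill in shift 3; drill in shift 3; cut in shift 4; bend in shift 1; grind in shift 1; route in shift 5; deburr in shift 4.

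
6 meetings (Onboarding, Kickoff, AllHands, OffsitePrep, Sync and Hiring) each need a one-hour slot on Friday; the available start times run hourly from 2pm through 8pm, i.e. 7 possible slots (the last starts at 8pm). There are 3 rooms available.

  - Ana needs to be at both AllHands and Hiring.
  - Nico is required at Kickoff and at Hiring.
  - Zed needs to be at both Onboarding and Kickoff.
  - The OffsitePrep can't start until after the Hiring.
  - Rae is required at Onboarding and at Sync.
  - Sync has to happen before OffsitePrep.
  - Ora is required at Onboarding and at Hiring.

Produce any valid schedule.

Sync -> 2pm, AllHands -> 3pm, Hiring -> 2pm, Kickoff -> 4pm, Onboarding -> 3pm, OffsitePrep -> 3pm

Checking: Hiring(2pm) before OffsitePrep(3pm); Sync(2pm) before OffsitePrep(3pm); Onboarding(3pm) != Sync(2pm); Onboarding(3pm) != Hiring(2pm); AllHands(3pm) != Hiring(2pm); Kickoff(4pm) != Hiring(2pm); Onboarding(3pm) != Kickoff(4pm); max 3 per slot (cap 3).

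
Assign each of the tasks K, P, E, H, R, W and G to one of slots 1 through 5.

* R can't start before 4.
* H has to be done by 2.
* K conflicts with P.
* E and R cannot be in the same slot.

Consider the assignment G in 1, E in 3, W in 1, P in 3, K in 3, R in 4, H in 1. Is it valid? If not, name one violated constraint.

H has to be done by 2 — holds.
E and R cannot be in the same slot — holds.
K conflicts with P — violated.
R can't start before 4 — holds.

No — it violates: K conflicts with P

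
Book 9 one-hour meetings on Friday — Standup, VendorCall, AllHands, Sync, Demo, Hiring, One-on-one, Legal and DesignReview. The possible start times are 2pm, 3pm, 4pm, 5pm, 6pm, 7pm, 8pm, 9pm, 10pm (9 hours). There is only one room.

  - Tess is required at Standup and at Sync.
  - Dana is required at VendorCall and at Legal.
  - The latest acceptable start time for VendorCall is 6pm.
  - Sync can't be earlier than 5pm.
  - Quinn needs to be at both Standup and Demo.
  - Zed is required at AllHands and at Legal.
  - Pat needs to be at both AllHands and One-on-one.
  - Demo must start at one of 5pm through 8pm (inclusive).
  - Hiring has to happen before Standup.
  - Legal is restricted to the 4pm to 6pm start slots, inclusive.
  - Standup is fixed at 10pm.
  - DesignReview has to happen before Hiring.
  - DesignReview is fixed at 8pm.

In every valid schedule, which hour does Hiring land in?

DesignReview is fixed at 8pm and must come before Hiring, so Hiring is at least 9pm.
Standup is fixed at 10pm and must come after Hiring, so Hiring is at most 9pm.
So Hiring must be 9pm.

9pm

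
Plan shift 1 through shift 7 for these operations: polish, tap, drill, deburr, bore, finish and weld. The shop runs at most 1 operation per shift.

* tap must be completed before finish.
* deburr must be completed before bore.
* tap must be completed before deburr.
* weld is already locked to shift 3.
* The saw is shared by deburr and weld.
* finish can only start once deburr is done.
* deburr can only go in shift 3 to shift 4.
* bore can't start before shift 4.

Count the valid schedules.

24

Splitting on polish: it can be shift 1 (6), shift 2 (6), shift 5 (4), shift 6 (4), shift 7 (4). Listing each branch's schedules as (tap, drill, deburr, bore, finish, weld) by shift number:
polish=shift 1: (2,5,4,6,7,3) (2,5,4,7,6,3) (2,6,4,5,7,3) (2,6,4,7,5,3) (2,7,4,5,6,3) (2,7,4,6,5,3) — 6.
polish=shift 2: (1,5,4,6,7,3) (1,5,4,7,6,3) (1,6,4,5,7,3) (1,6,4,7,5,3) (1,7,4,5,6,3) (1,7,4,6,5,3) — 6.
polish=shift 5: (1,2,4,6,7,3) (1,2,4,7,6,3) (2,1,4,6,7,3) (2,1,4,7,6,3) — 4.
polish=shift 6: (1,2,4,5,7,3) (1,2,4,7,5,3) (2,1,4,5,7,3) (2,1,4,7,5,3) — 4.
polish=shift 7: (1,2,4,5,6,3) (1,2,4,6,5,3) (2,1,4,5,6,3) (2,1,4,6,5,3) — 4.
Summing: 6 + 6 + 4 + 4 + 4 = 24.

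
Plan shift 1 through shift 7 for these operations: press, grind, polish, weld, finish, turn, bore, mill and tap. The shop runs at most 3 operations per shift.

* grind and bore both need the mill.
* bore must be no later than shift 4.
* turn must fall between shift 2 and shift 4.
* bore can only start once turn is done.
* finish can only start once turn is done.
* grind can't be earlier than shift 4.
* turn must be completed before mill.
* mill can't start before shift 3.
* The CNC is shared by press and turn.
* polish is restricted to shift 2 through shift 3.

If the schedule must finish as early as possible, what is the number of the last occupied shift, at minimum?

4

The precedence chain requires at least 2 distinct shifts.
With at most 3 per shift and 9 operations, at least 3 shifts are needed.
grind can't be placed before shift 4, so the schedule must run through at least shift 4.
4 works (last occupied shift: shift 4): for example polish in shift 2; turn in shift 2; tap in shift 1; press in shift 1; weld in shift 1; finish in shift 3; mill in shift 3; grind in shift 4; bore in shift 3.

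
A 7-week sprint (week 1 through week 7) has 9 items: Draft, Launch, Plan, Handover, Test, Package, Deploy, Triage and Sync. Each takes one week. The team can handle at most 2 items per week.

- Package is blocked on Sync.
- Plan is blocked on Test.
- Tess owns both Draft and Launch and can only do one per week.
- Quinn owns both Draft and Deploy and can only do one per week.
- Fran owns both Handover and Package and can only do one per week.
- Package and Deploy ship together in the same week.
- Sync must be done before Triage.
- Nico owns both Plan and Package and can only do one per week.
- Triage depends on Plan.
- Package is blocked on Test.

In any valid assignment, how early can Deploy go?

Deploy must be in the same week as Package, which can't be before week 2, so Deploy is at least week 2.
Deploy at week 2 is achievable: Sync in week 1, Draft in week 3, Handover in week 5, Triage in week 4, Test in week 1, Deploy in week 2, Plan in week 3, Package in week 2, Launch in week 4.

week 2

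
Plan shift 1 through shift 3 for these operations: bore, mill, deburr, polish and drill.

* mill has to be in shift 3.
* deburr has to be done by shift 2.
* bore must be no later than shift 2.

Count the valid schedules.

36

Splitting on bore: it can be shift 1 (18), shift 2 (18). Listing each branch's schedules as (mill, deburr, polish, drill) by shift number:
bore=shift 1: (3,1,1,1) (3,1,1,2) (3,1,1,3) (3,1,2,1) (3,1,2,2) (3,1,2,3) (3,1,3,1) (3,1,3,2) (3,1,3,3) (3,2,1,1) (3,2,1,2) (3,2,1,3) (3,2,2,1) (3,2,2,2) (3,2,2,3) (3,2,3,1) (3,2,3,2) (3,2,3,3) — 18.
bore=shift 2: (3,1,1,1) (3,1,1,2) (3,1,1,3) (3,1,2,1) (3,1,2,2) (3,1,2,3) (3,1,3,1) (3,1,3,2) (3,1,3,3) (3,2,1,1) (3,2,1,2) (3,2,1,3) (3,2,2,1) (3,2,2,2) (3,2,2,3) (3,2,3,1) (3,2,3,2) (3,2,3,3) — 18.
Summing: 18 + 18 = 36.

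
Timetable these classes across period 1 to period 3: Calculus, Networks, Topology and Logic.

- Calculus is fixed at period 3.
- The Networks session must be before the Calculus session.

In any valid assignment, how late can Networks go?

Downstream work caps Networks at period 2.
Networks at period 2 is achievable: Logic in period 1; Calculus in period 3; Networks in period 2; Topology in period 1.

period 2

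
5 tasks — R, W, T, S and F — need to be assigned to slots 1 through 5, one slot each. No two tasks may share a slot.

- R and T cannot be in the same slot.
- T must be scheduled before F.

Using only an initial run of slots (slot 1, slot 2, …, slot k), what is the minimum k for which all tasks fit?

The precedence chain requires at least 2 distinct slots.
With at most 1 per slot and 5 tasks, at least 5 slots are needed.
5 works (last occupied slot: 5): for example W in 4; R in 3; F in 2; S in 5; T in 1.

5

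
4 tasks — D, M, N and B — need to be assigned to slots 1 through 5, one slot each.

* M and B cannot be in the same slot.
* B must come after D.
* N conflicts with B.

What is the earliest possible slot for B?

Precedence pushes B to at least 2.
B at 2 is achievable: D=1; M=1; B=2; N=1.

2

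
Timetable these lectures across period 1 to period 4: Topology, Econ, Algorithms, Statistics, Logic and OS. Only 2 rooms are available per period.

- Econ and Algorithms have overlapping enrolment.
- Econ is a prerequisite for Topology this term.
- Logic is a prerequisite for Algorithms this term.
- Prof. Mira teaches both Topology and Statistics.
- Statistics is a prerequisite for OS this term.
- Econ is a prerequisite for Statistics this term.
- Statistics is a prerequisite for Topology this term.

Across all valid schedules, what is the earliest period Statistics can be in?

Precedence pushes Statistics to at least period 2; downstream work caps Statistics at period 3.
Statistics at period 2 is achievable: Topology in period 3; Algorithms in period 2; Logic in period 1; Statistics in period 2; Econ in period 1; OS in period 3.

period 2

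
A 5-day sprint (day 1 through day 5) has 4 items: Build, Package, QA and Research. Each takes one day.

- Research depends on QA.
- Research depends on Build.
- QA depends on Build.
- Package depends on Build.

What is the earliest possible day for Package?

Precedence pushes Package to at least day 2.
Package at day 2 is achievable: Package=day 2, Research=day 3, Build=day 1, QA=day 2.

day 2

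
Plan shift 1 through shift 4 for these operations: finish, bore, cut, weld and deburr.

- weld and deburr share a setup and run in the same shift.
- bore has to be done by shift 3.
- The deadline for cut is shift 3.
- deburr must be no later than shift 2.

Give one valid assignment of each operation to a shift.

weld=shift 1, bore=shift 1, deburr=shift 1, finish=shift 1, cut=shift 1

Checking: weld = deburr = shift 1; cut=shift 1 in [shift 1,shift 3]; deburr=shift 1 in [shift 1,shift 2]; bore=shift 1 in [shift 1,shift 3].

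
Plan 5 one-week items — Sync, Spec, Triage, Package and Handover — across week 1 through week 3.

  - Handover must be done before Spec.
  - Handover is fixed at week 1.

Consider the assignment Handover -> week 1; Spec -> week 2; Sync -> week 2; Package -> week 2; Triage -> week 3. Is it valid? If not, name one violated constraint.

Yes, all constraints hold

Handover is fixed at week 1 — holds.
Handover must be done before Spec — holds.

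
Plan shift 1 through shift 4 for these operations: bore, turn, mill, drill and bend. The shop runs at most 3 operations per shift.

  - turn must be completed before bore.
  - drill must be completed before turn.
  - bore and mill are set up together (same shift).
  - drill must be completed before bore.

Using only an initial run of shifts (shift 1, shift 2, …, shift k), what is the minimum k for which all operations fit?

The precedence chain requires at least 3 distinct shifts.
With at most 3 per shift and 5 operations, at least 2 shifts are needed.
3 works (last occupied shift: shift 3): for example mill in shift 3; turn in shift 2; drill in shift 1; bend in shift 1; bore in shift 3.

3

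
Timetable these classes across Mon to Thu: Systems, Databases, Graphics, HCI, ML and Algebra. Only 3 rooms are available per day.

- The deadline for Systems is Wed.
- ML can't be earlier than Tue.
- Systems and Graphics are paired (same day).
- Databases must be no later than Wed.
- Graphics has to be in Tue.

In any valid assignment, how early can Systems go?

Systems must be in the same day as Graphics, which can't be before Tue, so Systems is at least Tue; Systems's own window allows nothing later than Wed; Systems must be in the same day as Graphics, which can't be after Tue, so Systems is at most Tue.
Systems at Tue is achievable: ML in Tue, Databases in Mon, Graphics in Tue, Algebra in Mon, HCI in Mon, Systems in Tue.

Tue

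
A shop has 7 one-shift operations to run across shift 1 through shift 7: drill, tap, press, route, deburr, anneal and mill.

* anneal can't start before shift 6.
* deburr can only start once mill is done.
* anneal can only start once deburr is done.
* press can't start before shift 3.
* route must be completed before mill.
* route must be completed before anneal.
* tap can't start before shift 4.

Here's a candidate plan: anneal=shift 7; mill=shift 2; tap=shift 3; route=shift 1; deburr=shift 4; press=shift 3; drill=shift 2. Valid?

tap can't start before shift 4 — violated.
anneal can't start before shift 6 — holds.
anneal can only start once deburr is done — holds.
route must be completed before anneal — holds.
press can't start before shift 3 — holds.
route must be completed before mill — holds.
deburr can only start once mill is done — holds.

No. tap can't start before shift 4 is not satisfied.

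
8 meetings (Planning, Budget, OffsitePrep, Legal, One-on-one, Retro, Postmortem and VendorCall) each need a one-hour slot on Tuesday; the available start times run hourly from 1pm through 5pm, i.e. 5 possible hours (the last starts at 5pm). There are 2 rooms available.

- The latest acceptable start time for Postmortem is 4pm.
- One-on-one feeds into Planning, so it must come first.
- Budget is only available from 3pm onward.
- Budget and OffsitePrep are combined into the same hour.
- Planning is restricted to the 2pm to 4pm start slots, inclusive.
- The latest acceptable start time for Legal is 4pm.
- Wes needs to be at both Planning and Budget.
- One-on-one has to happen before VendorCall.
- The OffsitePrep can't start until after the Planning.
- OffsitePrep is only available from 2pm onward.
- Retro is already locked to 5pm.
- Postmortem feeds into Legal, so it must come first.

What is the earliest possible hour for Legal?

2pm

Precedence pushes Legal to at least 2pm; Legal's own window allows nothing later than 4pm.
Legal at 2pm is achievable: Legal -> 2pm, Retro -> 5pm, One-on-one -> 1pm, Planning -> 2pm, Budget -> 3pm, Postmortem -> 1pm, OffsitePrep -> 3pm, VendorCall -> 4pm.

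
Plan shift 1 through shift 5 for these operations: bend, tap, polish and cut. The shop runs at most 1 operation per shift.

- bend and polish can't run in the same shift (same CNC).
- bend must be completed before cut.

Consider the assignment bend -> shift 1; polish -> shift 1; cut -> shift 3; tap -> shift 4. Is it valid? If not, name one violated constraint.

No. The shop runs at most 1 operation per shift is not satisfied.

bend and polish can't run in the same shift (same CNC) — violated.
bend must be completed before cut — holds.
The shop runs at most 1 operation per shift — violated.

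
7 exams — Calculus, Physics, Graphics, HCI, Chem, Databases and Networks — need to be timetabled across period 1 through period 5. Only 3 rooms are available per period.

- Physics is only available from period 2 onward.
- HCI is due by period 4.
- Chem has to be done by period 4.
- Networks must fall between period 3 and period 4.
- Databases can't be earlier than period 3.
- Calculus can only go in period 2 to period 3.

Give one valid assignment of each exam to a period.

Graphics in period 1, HCI in period 1, Calculus in period 2, Networks in period 3, Physics in period 2, Databases in period 3, Chem in period 1

Checking: Chem=period 1 in [period 1,period 4]; Databases=period 3 in [period 3,period 5]; Networks=period 3 in [period 3,period 4]; HCI=period 1 in [period 1,period 4]; Calculus=period 2 in [period 2,period 3]; Physics=period 2 in [period 2,period 5]; max 3 per period (cap 3).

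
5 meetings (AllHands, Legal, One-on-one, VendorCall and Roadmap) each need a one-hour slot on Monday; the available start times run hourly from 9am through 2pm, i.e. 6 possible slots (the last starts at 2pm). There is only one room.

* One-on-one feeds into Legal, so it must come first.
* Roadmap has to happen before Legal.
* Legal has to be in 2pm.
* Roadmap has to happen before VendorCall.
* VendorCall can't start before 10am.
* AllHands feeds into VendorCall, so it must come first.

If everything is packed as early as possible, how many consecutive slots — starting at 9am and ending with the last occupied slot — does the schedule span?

6

The precedence chain requires at least 2 distinct slots.
With at most 1 per slot and 5 meetings, at least 5 slots are needed.
Legal can't be placed before 2pm — that is slot 6 counting from 9am — so the schedule must run through at least 6 slots.
6 works (last occupied slot: 2pm): for example Roadmap in 9am, VendorCall in 11am, Legal in 2pm, One-on-one in 12pm, AllHands in 10am.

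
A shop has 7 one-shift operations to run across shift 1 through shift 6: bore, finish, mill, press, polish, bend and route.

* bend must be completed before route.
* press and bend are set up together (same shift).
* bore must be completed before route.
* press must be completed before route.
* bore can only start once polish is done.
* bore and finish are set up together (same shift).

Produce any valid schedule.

route -> shift 3; mill -> shift 1; bend -> shift 1; press -> shift 1; finish -> shift 2; bore -> shift 2; polish -> shift 1

Checking: bore(shift 2) before route(shift 3); press(shift 1) before route(shift 3); bend(shift 1) before route(shift 3); polish(shift 1) before bore(shift 2); press = bend = shift 1; bore = finish = shift 2.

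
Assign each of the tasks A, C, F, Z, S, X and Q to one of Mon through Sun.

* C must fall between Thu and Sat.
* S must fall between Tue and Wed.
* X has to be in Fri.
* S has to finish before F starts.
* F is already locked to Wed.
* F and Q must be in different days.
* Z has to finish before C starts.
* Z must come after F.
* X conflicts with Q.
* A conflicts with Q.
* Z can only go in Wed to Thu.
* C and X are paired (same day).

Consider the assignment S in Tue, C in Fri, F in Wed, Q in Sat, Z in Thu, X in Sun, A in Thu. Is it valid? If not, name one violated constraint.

No — it violates: X has to be in Fri

S has to finish before F starts — holds.
Z must come after F — holds.
Z has to finish before C starts — holds.
F and Q must be in different days — holds.
X has to be in Fri — violated.
A conflicts with Q — holds.
X conflicts with Q — holds.
S must fall between Tue and Wed — holds.
Z can only go in Wed to Thu — holds.
C and X are paired (same day) — violated.
C must fall between Thu and Sat — holds.
F is already locked to Wed — holds.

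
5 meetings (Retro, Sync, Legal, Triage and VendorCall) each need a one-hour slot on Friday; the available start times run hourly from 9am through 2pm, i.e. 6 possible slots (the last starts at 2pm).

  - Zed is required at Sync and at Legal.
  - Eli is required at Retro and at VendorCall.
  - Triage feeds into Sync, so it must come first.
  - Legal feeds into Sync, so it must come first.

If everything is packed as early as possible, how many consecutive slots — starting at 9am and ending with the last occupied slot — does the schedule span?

The precedence chain requires at least 2 distinct slots.
2 works (last occupied slot: 10am): for example Retro -> 9am; VendorCall -> 10am; Sync -> 10am; Triage -> 9am; Legal -> 9am.

2 slots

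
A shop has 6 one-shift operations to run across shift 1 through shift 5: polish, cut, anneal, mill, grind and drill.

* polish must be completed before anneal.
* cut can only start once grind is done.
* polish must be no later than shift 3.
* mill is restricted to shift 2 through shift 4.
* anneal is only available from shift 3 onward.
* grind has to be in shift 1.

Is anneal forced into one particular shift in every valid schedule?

anneal can be shift 3 (e.g. drill -> shift 1, mill -> shift 2, polish -> shift 1, anneal -> shift 3, cut -> shift 2, grind -> shift 1) or shift 4 (e.g. grind -> shift 1, anneal -> shift 4, drill -> shift 1, polish -> shift 1, cut -> shift 2, mill -> shift 2).

No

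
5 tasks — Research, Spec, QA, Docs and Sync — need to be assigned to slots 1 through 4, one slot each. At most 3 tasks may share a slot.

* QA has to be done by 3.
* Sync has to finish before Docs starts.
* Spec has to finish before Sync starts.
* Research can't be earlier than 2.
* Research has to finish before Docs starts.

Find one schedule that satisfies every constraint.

Research in 2; QA in 1; Docs in 3; Spec in 1; Sync in 2

Checking: Research(2) before Docs(3); Spec(1) before Sync(2); Sync(2) before Docs(3); QA=1 in [1,3]; Research=2 in [2,4]; max 2 per slot (cap 3).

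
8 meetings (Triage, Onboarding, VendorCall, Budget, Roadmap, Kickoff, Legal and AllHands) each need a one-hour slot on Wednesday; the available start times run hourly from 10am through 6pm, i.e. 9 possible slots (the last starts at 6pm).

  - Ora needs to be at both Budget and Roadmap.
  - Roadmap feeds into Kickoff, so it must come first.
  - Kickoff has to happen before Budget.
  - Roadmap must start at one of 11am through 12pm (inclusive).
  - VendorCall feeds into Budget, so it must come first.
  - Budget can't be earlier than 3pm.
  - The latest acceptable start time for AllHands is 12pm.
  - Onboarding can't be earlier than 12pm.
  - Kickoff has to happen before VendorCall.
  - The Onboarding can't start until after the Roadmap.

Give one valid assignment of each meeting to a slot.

VendorCall -> 1pm, Roadmap -> 11am, Kickoff -> 12pm, Budget -> 3pm, Triage -> 10am, AllHands -> 10am, Onboarding -> 12pm, Legal -> 10am

Checking: Kickoff(12pm) before VendorCall(1pm); VendorCall(1pm) before Budget(3pm); Roadmap(11am) before Kickoff(12pm); Kickoff(12pm) before Budget(3pm); Roadmap(11am) before Onboarding(12pm); Budget(3pm) != Roadmap(11am); Budget=3pm in [3pm,6pm]; Onboarding=12pm in [12pm,6pm]; AllHands=10am in [10am,12pm]; Roadmap=11am in [11am,12pm].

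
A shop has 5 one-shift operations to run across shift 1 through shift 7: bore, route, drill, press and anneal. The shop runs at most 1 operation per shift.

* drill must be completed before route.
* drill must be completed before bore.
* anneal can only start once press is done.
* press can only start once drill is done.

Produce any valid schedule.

press -> shift 2; route -> shift 4; drill -> shift 1; anneal -> shift 5; bore -> shift 3

Checking: press(shift 2) before anneal(shift 5); drill(shift 1) before bore(shift 3); drill(shift 1) before press(shift 2); drill(shift 1) before route(shift 4); max 1 per shift (cap 1).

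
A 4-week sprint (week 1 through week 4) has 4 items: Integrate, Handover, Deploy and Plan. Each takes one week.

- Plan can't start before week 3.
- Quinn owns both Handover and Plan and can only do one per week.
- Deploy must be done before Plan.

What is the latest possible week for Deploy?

Downstream work caps Deploy at week 3.
Deploy at week 3 is achievable: Integrate=week 1; Deploy=week 3; Handover=week 1; Plan=week 4.

week 3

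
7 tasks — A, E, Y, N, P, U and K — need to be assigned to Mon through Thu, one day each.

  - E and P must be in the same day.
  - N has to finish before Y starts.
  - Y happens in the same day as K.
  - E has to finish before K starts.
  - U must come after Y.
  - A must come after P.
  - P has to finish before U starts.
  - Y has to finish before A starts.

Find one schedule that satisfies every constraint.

E -> Mon; N -> Mon; U -> Wed; K -> Tue; P -> Mon; Y -> Tue; A -> Wed

Checking: E(Mon) before K(Tue); P(Mon) before A(Wed); N(Mon) before Y(Tue); Y(Tue) before U(Wed); P(Mon) before U(Wed); Y(Tue) before A(Wed); Y = K = Tue; E = P = Mon.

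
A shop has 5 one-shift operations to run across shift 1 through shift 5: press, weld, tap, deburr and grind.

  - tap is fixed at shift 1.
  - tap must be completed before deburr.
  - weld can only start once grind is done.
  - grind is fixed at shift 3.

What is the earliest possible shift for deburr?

Precedence pushes deburr to at least shift 2.
deburr at shift 2 is achievable: tap -> shift 1, deburr -> shift 2, weld -> shift 4, grind -> shift 3, press -> shift 1.

shift 2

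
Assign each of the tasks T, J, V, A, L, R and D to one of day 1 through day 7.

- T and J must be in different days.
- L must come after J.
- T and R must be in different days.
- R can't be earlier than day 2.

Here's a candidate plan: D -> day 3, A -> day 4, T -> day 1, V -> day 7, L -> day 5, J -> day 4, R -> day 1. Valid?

R can't be earlier than day 2 — violated.
T and J must be in different days — holds.
L must come after J — holds.
T and R must be in different days — violated.

No. T and R must be in different days is not satisfied.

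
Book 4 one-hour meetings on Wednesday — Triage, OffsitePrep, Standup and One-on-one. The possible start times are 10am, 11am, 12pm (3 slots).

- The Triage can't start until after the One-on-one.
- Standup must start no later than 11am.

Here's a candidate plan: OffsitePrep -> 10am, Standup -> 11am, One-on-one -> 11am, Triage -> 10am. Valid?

Invalid. The Triage can't start until after the One-on-one.

The Triage can't start until after the One-on-one — violated.
Standup must start no later than 11am — holds.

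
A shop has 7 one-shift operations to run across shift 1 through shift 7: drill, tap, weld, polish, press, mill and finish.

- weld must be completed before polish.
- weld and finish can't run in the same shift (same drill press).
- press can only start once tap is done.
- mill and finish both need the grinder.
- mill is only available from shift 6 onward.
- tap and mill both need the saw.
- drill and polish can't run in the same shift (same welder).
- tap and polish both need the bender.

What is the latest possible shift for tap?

shift 6

Downstream work caps tap at shift 6.
tap at shift 6 is achievable: finish=shift 2; weld=shift 1; polish=shift 2; mill=shift 7; press=shift 7; drill=shift 1; tap=shift 6.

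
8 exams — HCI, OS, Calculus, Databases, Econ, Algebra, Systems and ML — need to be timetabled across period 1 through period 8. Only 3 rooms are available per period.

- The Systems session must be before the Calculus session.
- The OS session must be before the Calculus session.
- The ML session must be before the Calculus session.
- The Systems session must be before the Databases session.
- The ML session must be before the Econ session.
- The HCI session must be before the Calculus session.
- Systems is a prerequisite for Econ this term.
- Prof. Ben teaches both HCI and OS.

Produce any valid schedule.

Systems=period 1; ML=period 1; Databases=period 2; Econ=period 2; OS=period 2; HCI=period 1; Calculus=period 3; Algebra=period 3

Checking: ML(period 1) before Econ(period 2); ML(period 1) before Calculus(period 3); Systems(period 1) before Databases(period 2); OS(period 2) before Calculus(period 3); HCI(period 1) before Calculus(period 3); Systems(period 1) before Econ(period 2); Systems(period 1) before Calculus(period 3); HCI(period 1) != OS(period 2); max 3 per period (cap 3).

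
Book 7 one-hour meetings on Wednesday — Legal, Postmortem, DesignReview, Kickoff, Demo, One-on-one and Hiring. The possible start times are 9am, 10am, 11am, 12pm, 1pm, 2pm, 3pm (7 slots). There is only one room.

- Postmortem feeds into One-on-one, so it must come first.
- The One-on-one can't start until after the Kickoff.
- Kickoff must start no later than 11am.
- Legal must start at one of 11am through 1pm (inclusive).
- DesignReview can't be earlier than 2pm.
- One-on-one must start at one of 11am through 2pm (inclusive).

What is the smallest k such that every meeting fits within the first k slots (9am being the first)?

7

The precedence chain requires at least 2 distinct slots.
With at most 1 per slot and 7 meetings, at least 7 slots are needed.
DesignReview can't be placed before 2pm — that is slot 6 counting from 9am — so the schedule must run through at least 6 slots.
7 works (last occupied slot: 3pm): for example Kickoff -> 9am, DesignReview -> 2pm, Hiring -> 3pm, Demo -> 1pm, One-on-one -> 12pm, Legal -> 11am, Postmortem -> 10am.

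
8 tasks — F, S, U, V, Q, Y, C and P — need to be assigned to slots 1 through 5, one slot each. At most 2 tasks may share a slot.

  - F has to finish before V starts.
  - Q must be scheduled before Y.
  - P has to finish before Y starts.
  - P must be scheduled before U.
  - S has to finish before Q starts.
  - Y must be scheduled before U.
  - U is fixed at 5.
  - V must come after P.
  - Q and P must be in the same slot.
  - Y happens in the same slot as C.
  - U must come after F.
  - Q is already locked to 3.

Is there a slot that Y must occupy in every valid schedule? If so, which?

4

Q is fixed at 3 and must come before Y, so Y is at least 4.
U is fixed at 5 and must come after Y, so Y is at most 4.
So Y must be 4.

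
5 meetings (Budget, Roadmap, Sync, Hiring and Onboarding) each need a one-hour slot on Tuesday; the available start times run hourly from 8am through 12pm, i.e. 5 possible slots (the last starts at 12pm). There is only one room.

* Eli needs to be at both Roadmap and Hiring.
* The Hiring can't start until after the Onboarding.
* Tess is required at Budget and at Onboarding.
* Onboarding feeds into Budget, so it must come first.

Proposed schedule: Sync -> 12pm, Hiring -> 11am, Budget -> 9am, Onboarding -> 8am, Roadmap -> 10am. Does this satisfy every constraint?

Eli needs to be at both Roadmap and Hiring — holds.
There is only one room — holds.
Tess is required at Budget and at Onboarding — holds.
The Hiring can't start until after the Onboarding — holds.
Onboarding feeds into Budget, so it must come first — holds.

Valid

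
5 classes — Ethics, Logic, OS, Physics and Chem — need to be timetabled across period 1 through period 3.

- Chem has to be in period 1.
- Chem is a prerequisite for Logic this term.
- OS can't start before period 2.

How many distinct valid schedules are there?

36

Splitting on Ethics: it can be period 1 (12), period 2 (12), period 3 (12). Listing each branch's schedules as (Logic, OS, Physics, Chem) by period number:
Ethics=period 1: (2,2,1,1) (2,2,2,1) (2,2,3,1) (2,3,1,1) (2,3,2,1) (2,3,3,1) (3,2,1,1) (3,2,2,1) (3,2,3,1) (3,3,1,1) (3,3,2,1) (3,3,3,1) — 12.
Ethics=period 2: (2,2,1,1) (2,2,2,1) (2,2,3,1) (2,3,1,1) (2,3,2,1) (2,3,3,1) (3,2,1,1) (3,2,2,1) (3,2,3,1) (3,3,1,1) (3,3,2,1) (3,3,3,1) — 12.
Ethics=period 3: (2,2,1,1) (2,2,2,1) (2,2,3,1) (2,3,1,1) (2,3,2,1) (2,3,3,1) (3,2,1,1) (3,2,2,1) (3,2,3,1) (3,3,1,1) (3,3,2,1) (3,3,3,1) — 12.
Summing: 12 + 12 + 12 = 36.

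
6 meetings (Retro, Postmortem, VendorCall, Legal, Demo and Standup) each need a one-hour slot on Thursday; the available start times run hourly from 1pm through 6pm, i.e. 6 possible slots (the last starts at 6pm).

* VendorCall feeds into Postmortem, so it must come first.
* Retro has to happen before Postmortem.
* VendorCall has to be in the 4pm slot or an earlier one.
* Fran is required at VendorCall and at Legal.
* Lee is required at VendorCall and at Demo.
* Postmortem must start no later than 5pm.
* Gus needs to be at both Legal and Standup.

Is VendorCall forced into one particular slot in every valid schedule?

No

VendorCall can be 1pm (e.g. Retro -> 1pm; Postmortem -> 2pm; Legal -> 2pm; Demo -> 2pm; Standup -> 1pm; VendorCall -> 1pm) or 2pm (e.g. Demo -> 1pm; VendorCall -> 2pm; Standup -> 2pm; Retro -> 1pm; Legal -> 1pm; Postmortem -> 3pm).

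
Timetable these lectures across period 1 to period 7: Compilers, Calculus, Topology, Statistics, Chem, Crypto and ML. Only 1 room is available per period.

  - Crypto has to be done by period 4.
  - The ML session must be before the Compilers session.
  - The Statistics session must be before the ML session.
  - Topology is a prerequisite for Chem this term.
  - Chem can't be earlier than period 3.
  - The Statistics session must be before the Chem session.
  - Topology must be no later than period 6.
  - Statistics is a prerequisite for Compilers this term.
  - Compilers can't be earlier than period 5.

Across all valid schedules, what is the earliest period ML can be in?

Precedence pushes ML to at least period 2; downstream work caps ML at period 6.
ML at period 2 is achievable: Statistics in period 1, Crypto in period 3, Topology in period 4, Calculus in period 7, Chem in period 6, ML in period 2, Compilers in period 5.

period 2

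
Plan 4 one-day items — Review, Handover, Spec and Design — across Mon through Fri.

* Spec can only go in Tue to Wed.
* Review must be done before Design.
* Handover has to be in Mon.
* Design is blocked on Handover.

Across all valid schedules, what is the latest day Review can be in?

Downstream work caps Review at Thu.
Review at Thu is achievable: Handover -> Mon, Spec -> Tue, Review -> Thu, Design -> Fri.

Thu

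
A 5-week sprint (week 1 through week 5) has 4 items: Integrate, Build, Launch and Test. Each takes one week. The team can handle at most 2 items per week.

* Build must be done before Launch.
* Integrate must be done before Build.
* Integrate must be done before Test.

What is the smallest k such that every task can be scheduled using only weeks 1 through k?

3

The precedence chain requires at least 3 distinct weeks.
With at most 2 per week and 4 tasks, at least 2 weeks are needed.
3 works (last occupied week: week 3): for example Test in week 2, Build in week 2, Integrate in week 1, Launch in week 3.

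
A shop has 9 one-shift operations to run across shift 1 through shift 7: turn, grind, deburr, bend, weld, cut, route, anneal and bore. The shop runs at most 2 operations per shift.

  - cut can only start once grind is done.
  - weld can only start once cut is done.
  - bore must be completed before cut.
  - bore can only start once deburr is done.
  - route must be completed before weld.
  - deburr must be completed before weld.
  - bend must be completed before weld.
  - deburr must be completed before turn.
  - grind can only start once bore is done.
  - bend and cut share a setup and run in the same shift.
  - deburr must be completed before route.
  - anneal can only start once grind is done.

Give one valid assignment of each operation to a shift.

bend=shift 4; grind=shift 3; route=shift 2; weld=shift 5; deburr=shift 1; turn=shift 3; cut=shift 4; bore=shift 2; anneal=shift 5

Checking: grind(shift 3) before cut(shift 4); deburr(shift 1) before turn(shift 3); deburr(shift 1) before route(shift 2); bore(shift 2) before grind(shift 3); bend(shift 4) before weld(shift 5); grind(shift 3) before anneal(shift 5); bore(shift 2) before cut(shift 4); deburr(shift 1) before bore(shift 2); cut(shift 4) before weld(shift 5); deburr(shift 1) before weld(shift 5); route(shift 2) before weld(shift 5); bend = cut = shift 4; max 2 per shift (cap 2).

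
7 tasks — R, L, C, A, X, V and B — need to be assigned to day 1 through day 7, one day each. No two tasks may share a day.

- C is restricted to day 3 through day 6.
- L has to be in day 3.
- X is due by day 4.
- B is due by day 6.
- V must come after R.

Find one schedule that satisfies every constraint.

A -> day 7; C -> day 4; V -> day 6; B -> day 2; X -> day 1; R -> day 5; L -> day 3

Checking: R(day 5) before V(day 6); B=day 2 in [day 1,day 6]; L=day 3 in [day 3,day 3]; C=day 4 in [day 3,day 6]; X=day 1 in [day 1,day 4]; max 1 per day (cap 1).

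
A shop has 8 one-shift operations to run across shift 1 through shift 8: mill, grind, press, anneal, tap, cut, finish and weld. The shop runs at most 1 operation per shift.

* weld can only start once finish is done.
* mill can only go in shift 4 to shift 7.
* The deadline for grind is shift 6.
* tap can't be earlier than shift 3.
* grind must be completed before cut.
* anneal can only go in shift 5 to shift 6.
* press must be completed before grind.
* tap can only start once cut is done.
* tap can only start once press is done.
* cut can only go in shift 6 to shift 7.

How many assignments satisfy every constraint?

36

Splitting on mill: it can be shift 4 (18), shift 5 (6), shift 6 (6), shift 7 (6). Listing each branch's schedules as (grind, press, anneal, tap, cut, finish, weld) by shift number:
mill=shift 4: (2,1,5,7,6,3,8) (2,1,5,8,6,3,7) (2,1,5,8,7,3,6) (2,1,6,8,7,3,5) (3,1,5,7,6,2,8) (3,1,5,8,6,2,7) (3,1,5,8,7,2,6) (3,1,6,8,7,2,5) (3,2,5,7,6,1,8) (3,2,5,8,6,1,7) (3,2,5,8,7,1,6) (3,2,6,8,7,1,5) (5,1,6,8,7,2,3) (5,2,6,8,7,1,3) (5,3,6,8,7,1,2) (6,1,5,8,7,2,3) (6,2,5,8,7,1,3) (6,3,5,8,7,1,2) — 18.
mill=shift 5: (2,1,6,8,7,3,4) (3,1,6,8,7,2,4) (3,2,6,8,7,1,4) (4,1,6,8,7,2,3) (4,2,6,8,7,1,3) (4,3,6,8,7,1,2) — 6.
mill=shift 6: (2,1,5,8,7,3,4) (3,1,5,8,7,2,4) (3,2,5,8,7,1,4) (4,1,5,8,7,2,3) (4,2,5,8,7,1,3) (4,3,5,8,7,1,2) — 6.
mill=shift 7: (2,1,5,8,6,3,4) (3,1,5,8,6,2,4) (3,2,5,8,6,1,4) (4,1,5,8,6,2,3) (4,2,5,8,6,1,3) (4,3,5,8,6,1,2) — 6.
Summing: 18 + 6 + 6 + 6 = 36.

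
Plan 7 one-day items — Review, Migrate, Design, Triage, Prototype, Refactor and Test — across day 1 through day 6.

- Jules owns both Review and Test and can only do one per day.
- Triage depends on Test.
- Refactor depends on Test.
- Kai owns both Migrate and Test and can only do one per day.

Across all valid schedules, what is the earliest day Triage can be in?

Precedence pushes Triage to at least day 2.
Triage at day 2 is achievable: Triage in day 2, Design in day 1, Refactor in day 2, Review in day 2, Test in day 1, Prototype in day 1, Migrate in day 2.

day 2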